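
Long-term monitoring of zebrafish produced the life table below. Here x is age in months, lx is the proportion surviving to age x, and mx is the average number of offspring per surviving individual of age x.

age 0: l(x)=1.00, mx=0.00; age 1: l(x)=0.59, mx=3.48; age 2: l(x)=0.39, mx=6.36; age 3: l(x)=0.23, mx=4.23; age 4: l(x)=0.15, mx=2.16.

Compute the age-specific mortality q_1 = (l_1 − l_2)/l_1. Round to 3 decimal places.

0.339

q_1 = (l_1 − l_2) / l_1 = (0.59 − 0.39) / 0.59
     = 0.2 / 0.59 = 0.338983… → 0.339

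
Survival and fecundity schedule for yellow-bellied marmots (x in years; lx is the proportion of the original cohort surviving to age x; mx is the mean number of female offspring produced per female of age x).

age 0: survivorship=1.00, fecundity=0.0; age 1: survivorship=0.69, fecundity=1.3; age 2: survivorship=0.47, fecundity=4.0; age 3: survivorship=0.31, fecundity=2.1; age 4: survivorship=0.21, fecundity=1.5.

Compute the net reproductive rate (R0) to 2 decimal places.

lx·mx by age: 0, 0.897, 1.88, 0.651, 0.315
R0 = Σ lx·mx = 3.743 → 3.74

3.74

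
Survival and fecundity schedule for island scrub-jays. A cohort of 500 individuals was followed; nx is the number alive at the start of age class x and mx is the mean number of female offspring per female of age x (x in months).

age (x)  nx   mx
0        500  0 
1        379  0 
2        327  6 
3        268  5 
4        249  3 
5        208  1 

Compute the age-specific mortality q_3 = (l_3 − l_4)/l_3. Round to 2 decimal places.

0.07

lx = nx/n0 = nx/500: 1, 0.758, 0.654, 0.536, 0.498, 0.416
q_3 = (l_3 − l_4) / l_3 = (0.536 − 0.498) / 0.536
     = 0.038 / 0.536 = 0.070896… → 0.07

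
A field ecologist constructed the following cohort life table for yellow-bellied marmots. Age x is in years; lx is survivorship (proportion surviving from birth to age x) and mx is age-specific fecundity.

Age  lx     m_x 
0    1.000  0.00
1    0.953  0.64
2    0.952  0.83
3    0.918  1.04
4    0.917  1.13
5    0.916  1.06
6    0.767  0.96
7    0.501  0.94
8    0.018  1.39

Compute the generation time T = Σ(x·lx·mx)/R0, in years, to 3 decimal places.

lx·mx: 0, 0.60992, 0.79016, 0.95472, 1.03621, 0.97096, 0.73632, 0.47094, 0.02502 → R0 = 5.59425
x·lx·mx: 0, 0.60992, 1.58032, 2.86416, 4.14484, 4.8548, 4.41792, 3.29658, 0.20016 → Σ = 21.9687
T = 21.9687 / 5.59425 = 3.927014… → 3.927

3.927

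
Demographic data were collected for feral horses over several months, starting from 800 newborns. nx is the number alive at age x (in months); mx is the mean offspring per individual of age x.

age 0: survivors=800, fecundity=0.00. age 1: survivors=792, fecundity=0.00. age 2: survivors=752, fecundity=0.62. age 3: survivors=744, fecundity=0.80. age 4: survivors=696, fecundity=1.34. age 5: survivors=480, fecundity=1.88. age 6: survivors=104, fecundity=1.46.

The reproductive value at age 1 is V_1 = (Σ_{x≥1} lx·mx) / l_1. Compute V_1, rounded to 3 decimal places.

lx = nx/n0 = nx/800: 1, 0.99, 0.94, 0.93, 0.87, 0.6, 0.13
lx·mx for x ≥ 1: 0, 0.5828, 0.744, 1.1658, 1.128, 0.1898 → sum = 3.8104
V_1 = 3.8104 / l_1 = 3.8104 / 0.99 = 3.848889… → 3.849

3.849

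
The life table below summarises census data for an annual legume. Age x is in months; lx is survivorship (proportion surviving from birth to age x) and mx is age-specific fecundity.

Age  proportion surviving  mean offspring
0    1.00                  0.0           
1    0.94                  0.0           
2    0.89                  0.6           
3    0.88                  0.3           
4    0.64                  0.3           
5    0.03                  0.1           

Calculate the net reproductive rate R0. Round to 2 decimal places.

0.99

lx·mx by age: 0, 0, 0.534, 0.264, 0.192, 0.003
R0 = Σ lx·mx = 0.993 → 0.99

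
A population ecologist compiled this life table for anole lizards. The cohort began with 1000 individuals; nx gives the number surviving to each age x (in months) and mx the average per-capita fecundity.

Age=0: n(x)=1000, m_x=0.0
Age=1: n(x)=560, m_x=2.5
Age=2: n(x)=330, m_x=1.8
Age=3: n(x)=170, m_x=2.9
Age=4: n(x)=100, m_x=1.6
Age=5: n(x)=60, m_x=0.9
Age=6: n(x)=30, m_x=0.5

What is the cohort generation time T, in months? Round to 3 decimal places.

lx = nx/n0 = nx/1000: 1, 0.56, 0.33, 0.17, 0.1, 0.06, 0.03
lx·mx: 0, 1.4, 0.594, 0.493, 0.16, 0.054, 0.015 → R0 = 2.716
x·lx·mx: 0, 1.4, 1.188, 1.479, 0.64, 0.27, 0.09 → Σ = 5.067
T = 5.067 / 2.716 = 1.865611… → 1.866

1.866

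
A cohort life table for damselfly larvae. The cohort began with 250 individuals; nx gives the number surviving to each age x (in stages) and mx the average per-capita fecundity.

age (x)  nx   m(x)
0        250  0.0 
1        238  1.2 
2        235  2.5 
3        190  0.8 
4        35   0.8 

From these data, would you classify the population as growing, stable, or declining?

lx = nx/n0 = nx/250: 1, 0.952, 0.94, 0.76, 0.14
R0 = Σ lx·mx = 0 + 1.1424 + 2.35 + 0.608 + 0.112 = 4.2124
R0 > 1, so the population is growing.

growing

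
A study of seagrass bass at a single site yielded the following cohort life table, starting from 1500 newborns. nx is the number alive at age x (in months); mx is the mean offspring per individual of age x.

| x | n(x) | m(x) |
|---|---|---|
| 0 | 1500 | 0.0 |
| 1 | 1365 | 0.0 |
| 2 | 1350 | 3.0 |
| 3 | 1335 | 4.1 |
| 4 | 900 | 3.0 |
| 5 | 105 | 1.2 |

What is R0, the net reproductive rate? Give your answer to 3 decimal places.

8.233

lx = nx/n0 = nx/1500: 1, 0.91, 0.9, 0.89, 0.6, 0.07
lx·mx by age: 0, 0, 2.7, 3.649, 1.8, 0.084
R0 = Σ lx·mx = 8.233 → 8.233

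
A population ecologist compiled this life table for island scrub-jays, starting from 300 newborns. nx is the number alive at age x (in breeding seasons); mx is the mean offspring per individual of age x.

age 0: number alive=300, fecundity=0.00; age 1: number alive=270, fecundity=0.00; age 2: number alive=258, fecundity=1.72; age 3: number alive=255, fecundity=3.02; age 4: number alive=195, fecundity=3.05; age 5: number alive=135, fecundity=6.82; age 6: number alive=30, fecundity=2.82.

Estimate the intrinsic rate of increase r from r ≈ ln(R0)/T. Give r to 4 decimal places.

lx = nx/n0 = nx/300: 1, 0.9, 0.86, 0.85, 0.65, 0.45, 0.1
R0 = Σ lx·mx = 0 + 0 + 1.4792 + 2.567 + 1.9825 + 3.069 + 0.282 = 9.3797
Σ x·lx·mx = 35.6264; T = 35.6264/9.3797 = 3.79825…
r ≈ ln(R0)/T = ln(9.3797)/3.79825… = 0.589364… → 0.5894

0.5894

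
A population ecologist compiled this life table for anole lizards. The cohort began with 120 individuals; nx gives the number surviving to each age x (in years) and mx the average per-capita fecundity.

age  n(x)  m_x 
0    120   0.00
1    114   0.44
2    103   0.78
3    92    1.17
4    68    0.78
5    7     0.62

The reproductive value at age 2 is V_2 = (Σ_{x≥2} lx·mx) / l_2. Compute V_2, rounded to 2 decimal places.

2.38

lx = nx/n0 = nx/120: 1, 0.95, 0.85833…, 0.76667…, 0.56667…, 0.05833…
lx·mx for x ≥ 2: 0.6695…, 0.897…, 0.442…, 0.036167… → sum = 2.044667…
V_2 = 2.044667… / l_2 = 2.044667… / 0.858333… = 2.382136… → 2.38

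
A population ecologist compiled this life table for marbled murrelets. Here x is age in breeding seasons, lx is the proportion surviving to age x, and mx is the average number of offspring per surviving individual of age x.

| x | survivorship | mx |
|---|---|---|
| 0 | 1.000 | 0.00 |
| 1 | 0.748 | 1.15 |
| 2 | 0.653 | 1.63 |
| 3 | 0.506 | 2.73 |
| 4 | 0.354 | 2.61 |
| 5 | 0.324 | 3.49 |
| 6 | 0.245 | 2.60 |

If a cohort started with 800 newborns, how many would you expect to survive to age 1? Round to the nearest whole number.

Expected survivors = N0 · l_1 = 800 × 0.748 = 598.4 → 598

598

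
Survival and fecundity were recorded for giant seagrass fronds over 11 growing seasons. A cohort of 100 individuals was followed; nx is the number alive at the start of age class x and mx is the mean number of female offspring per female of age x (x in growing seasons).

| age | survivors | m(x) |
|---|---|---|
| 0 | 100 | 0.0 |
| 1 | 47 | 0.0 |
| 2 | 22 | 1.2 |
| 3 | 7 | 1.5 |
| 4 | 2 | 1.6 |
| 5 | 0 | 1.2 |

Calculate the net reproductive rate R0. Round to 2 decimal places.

0.40

lx = nx/n0 = nx/100: 1, 0.47, 0.22, 0.07, 0.02, 0
lx·mx by age: 0, 0, 0.264, 0.105, 0.032, 0
R0 = Σ lx·mx = 0.401 → 0.40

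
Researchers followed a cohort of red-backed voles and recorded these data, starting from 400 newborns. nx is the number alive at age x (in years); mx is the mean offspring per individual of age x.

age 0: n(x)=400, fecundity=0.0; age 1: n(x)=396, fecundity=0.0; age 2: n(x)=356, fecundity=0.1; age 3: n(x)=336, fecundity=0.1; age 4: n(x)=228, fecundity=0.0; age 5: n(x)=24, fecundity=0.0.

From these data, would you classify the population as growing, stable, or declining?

declining

lx = nx/n0 = nx/400: 1, 0.99, 0.89, 0.84, 0.57, 0.06
R0 = Σ lx·mx = 0 + 0 + 0.089 + 0.084 + 0 + 0 = 0.173
R0 < 1, so the population is declining.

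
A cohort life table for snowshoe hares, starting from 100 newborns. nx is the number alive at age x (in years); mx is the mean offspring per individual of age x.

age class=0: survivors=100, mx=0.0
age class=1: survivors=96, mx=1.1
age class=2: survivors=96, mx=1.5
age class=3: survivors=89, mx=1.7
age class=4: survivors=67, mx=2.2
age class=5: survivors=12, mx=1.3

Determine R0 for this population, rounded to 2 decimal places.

5.64

lx = nx/n0 = nx/100: 1, 0.96, 0.96, 0.89, 0.67, 0.12
lx·mx by age: 0, 1.056, 1.44, 1.513, 1.474, 0.156
R0 = Σ lx·mx = 5.639 → 5.64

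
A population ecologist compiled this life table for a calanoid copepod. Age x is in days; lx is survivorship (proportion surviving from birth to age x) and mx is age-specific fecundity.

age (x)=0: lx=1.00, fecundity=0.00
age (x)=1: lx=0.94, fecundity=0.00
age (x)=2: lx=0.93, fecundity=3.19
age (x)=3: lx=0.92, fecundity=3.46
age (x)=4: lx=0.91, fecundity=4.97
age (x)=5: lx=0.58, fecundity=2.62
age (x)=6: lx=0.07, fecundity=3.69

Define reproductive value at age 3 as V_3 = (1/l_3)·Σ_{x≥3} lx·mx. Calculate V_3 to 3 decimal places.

lx·mx for x ≥ 3: 3.1832, 4.5227, 1.5196, 0.2583 → sum = 9.4838
V_3 = 9.4838 / l_3 = 9.4838 / 0.92 = 10.308478… → 10.308

10.308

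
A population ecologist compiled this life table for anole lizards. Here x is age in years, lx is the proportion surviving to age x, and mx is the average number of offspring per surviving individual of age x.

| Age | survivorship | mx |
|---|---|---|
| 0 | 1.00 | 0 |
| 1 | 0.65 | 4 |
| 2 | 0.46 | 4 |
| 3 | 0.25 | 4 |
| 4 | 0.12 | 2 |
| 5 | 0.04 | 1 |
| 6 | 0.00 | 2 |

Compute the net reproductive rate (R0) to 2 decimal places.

lx·mx by age: 0, 2.6, 1.84, 1, 0.24, 0.04, 0
R0 = Σ lx·mx = 5.72 → 5.72

5.72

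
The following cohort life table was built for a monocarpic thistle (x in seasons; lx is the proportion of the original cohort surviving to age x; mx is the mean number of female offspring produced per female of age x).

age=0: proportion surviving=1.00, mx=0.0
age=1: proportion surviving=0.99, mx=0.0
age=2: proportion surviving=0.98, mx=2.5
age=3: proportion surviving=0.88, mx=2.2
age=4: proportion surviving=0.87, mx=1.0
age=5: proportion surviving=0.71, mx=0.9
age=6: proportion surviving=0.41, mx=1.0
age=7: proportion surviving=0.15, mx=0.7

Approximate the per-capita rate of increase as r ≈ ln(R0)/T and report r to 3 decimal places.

R0 = Σ lx·mx = 0 + 0 + 2.45 + 1.936 + 0.87 + 0.639 + 0.41 + 0.105 = 6.41
Σ x·lx·mx = 20.578; T = 20.578/6.41 = 3.2103…
r ≈ ln(R0)/T = ln(6.41)/3.2103… = 0.57872… → 0.579

0.579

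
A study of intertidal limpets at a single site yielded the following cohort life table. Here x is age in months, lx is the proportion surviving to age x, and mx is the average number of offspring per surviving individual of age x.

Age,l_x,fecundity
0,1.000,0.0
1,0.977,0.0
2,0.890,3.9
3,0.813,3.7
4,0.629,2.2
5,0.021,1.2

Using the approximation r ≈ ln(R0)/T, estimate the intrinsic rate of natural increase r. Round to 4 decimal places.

0.7533

R0 = Σ lx·mx = 0 + 0 + 3.471 + 3.0081 + 1.3838 + 0.0252 = 7.8881
Σ x·lx·mx = 21.6275; T = 21.6275/7.8881 = 2.74179…
r ≈ ln(R0)/T = ln(7.8881)/2.74179… = 0.753288… → 0.7533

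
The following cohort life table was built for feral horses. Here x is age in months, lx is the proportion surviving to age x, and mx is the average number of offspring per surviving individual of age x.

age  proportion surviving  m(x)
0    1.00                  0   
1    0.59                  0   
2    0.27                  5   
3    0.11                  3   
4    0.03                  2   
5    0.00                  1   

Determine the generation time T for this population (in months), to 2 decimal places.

2.26

lx·mx: 0, 0, 1.35, 0.33, 0.06, 0 → R0 = 1.74
x·lx·mx: 0, 0, 2.7, 0.99, 0.24, 0 → Σ = 3.93
T = 3.93 / 1.74 = 2.258621… → 2.26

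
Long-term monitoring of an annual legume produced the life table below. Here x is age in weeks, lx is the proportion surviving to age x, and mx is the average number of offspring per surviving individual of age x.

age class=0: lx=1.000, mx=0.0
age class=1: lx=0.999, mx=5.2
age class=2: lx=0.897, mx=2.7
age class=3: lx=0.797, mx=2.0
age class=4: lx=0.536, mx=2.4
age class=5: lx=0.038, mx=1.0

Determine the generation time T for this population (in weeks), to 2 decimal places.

1.91

lx·mx: 0, 5.1948, 2.4219, 1.594, 1.2864, 0.038 → R0 = 10.5351
x·lx·mx: 0, 5.1948, 4.8438, 4.782, 5.1456, 0.19 → Σ = 20.1562
T = 20.1562 / 10.5351 = 1.913242… → 1.91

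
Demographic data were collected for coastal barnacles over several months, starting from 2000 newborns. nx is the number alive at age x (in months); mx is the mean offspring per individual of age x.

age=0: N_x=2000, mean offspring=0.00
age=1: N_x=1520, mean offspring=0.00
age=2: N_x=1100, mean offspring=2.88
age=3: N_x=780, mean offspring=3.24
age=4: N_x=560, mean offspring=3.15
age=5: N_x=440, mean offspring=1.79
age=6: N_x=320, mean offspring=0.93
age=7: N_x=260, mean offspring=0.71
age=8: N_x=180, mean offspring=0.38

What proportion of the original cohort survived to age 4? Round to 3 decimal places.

l_4 = n_4/n_0 = 560/2000 = 0.28 → 0.280

0.280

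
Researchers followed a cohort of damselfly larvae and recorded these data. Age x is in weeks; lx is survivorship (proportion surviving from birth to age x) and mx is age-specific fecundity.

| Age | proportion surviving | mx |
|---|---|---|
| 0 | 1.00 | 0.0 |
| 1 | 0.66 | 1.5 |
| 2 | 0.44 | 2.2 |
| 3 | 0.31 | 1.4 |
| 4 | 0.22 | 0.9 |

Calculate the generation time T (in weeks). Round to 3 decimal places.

lx·mx: 0, 0.99, 0.968, 0.434, 0.198 → R0 = 2.59
x·lx·mx: 0, 0.99, 1.936, 1.302, 0.792 → Σ = 5.02
T = 5.02 / 2.59 = 1.938224… → 1.938

1.938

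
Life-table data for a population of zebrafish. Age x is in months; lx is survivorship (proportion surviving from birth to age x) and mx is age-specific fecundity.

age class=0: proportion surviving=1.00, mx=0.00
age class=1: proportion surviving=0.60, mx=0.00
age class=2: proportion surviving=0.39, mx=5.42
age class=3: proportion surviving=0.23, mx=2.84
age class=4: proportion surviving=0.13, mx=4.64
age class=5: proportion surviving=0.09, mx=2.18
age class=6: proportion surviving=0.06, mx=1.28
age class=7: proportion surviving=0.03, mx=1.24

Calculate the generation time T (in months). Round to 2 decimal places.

2.80

lx·mx: 0, 0, 2.1138, 0.6532, 0.6032, 0.1962, 0.0768, 0.0372 → R0 = 3.6804
x·lx·mx: 0, 0, 4.2276, 1.9596, 2.4128, 0.981, 0.4608, 0.2604 → Σ = 10.3022
T = 10.3022 / 3.6804 = 2.799207… → 2.80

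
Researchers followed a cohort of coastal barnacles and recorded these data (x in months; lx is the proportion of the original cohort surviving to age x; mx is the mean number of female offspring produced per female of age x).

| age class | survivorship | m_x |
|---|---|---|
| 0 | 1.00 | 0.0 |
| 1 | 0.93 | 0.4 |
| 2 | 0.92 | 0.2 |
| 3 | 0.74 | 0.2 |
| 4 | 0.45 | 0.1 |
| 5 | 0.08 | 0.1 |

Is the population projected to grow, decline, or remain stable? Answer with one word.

R0 = Σ lx·mx = 0 + 0.372 + 0.184 + 0.148 + 0.045 + 0.008 = 0.757
R0 < 1, so the population is declining.

declining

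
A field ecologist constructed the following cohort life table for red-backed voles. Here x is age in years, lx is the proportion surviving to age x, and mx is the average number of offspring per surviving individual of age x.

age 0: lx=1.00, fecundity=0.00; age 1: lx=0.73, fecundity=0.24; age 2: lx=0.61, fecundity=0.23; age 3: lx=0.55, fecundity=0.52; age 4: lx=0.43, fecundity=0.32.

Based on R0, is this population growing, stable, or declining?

declining

R0 = Σ lx·mx = 0 + 0.1752 + 0.1403 + 0.286 + 0.1376 = 0.7391
R0 < 1, so the population is declining.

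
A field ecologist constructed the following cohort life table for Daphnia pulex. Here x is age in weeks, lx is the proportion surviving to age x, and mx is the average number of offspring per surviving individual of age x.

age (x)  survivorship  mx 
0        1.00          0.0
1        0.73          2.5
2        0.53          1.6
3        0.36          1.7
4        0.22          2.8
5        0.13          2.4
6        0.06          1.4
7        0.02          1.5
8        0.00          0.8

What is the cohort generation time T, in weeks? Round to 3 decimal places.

2.333

lx·mx: 0, 1.825, 0.848, 0.612, 0.616, 0.312, 0.084, 0.03, 0 → R0 = 4.327
x·lx·mx: 0, 1.825, 1.696, 1.836, 2.464, 1.56, 0.504, 0.21, 0 → Σ = 10.095
T = 10.095 / 4.327 = 2.333025… → 2.333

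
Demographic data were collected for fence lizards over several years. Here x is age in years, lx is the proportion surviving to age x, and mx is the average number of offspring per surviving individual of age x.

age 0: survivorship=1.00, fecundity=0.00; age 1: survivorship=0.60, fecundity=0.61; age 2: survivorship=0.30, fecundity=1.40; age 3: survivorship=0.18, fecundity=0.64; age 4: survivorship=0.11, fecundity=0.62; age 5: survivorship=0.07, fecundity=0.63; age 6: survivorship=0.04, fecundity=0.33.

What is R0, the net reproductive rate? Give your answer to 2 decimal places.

1.03

lx·mx by age: 0, 0.366, 0.42, 0.1152, 0.0682, 0.0441, 0.0132
R0 = Σ lx·mx = 1.0267 → 1.03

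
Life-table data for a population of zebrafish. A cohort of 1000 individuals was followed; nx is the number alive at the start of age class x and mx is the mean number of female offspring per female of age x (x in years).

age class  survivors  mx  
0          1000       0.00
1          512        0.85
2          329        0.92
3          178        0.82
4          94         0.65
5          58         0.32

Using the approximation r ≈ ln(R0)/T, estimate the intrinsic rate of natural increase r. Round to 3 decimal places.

lx = nx/n0 = nx/1000: 1, 0.512, 0.329, 0.178, 0.094, 0.058
R0 = Σ lx·mx = 0 + 0.4352 + 0.30268 + 0.14596 + 0.0611 + 0.01856 = 0.9635
Σ x·lx·mx = 1.81564; T = 1.81564/0.9635 = 1.88442…
r ≈ ln(R0)/T = ln(0.9635)/1.88442… = -0.01973… → -0.020

-0.020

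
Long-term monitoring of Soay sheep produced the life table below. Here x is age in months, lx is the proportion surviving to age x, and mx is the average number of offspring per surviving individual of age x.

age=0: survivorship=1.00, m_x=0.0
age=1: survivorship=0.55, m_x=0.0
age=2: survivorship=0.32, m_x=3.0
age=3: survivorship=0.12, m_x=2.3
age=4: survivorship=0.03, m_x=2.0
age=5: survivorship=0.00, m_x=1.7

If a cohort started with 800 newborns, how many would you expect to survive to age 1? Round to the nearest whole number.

Expected survivors = N0 · l_1 = 800 × 0.55 = 440 → 440

440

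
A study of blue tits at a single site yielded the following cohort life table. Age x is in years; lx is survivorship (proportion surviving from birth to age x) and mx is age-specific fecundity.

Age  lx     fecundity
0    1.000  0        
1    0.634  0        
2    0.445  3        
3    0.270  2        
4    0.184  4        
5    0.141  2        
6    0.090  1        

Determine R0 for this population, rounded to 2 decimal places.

lx·mx by age: 0, 0, 1.335, 0.54, 0.736, 0.282, 0.09
R0 = Σ lx·mx = 2.983 → 2.98

2.98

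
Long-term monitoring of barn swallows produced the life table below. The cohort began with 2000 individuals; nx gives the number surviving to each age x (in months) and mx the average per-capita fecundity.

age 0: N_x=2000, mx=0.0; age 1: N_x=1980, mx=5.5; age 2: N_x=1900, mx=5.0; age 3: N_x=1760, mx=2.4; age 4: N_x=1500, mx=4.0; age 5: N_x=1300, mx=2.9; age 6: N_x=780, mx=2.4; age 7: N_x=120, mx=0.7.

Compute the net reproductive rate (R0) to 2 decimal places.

18.17

lx = nx/n0 = nx/2000: 1, 0.99, 0.95, 0.88, 0.75, 0.65, 0.39, 0.06
lx·mx by age: 0, 5.445, 4.75, 2.112, 3, 1.885, 0.936, 0.042
R0 = Σ lx·mx = 18.17 → 18.17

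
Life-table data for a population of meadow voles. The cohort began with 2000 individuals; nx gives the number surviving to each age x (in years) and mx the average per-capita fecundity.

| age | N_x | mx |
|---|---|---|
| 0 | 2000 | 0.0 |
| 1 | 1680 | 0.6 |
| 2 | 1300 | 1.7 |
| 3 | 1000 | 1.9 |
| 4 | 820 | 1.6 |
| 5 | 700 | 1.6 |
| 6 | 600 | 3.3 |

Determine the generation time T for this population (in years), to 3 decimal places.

3.553

lx = nx/n0 = nx/2000: 1, 0.84, 0.65, 0.5, 0.41, 0.35, 0.3
lx·mx: 0, 0.504, 1.105, 0.95, 0.656, 0.56, 0.99 → R0 = 4.765
x·lx·mx: 0, 0.504, 2.21, 2.85, 2.624, 2.8, 5.94 → Σ = 16.928
T = 16.928 / 4.765 = 3.552571… → 3.553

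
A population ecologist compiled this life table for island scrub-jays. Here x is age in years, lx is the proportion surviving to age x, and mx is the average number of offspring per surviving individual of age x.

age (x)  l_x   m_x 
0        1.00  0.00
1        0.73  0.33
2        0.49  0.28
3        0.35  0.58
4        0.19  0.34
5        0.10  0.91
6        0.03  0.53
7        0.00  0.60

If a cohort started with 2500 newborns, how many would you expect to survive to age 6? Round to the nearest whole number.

75

Expected survivors = N0 · l_6 = 2500 × 0.03 = 75 → 75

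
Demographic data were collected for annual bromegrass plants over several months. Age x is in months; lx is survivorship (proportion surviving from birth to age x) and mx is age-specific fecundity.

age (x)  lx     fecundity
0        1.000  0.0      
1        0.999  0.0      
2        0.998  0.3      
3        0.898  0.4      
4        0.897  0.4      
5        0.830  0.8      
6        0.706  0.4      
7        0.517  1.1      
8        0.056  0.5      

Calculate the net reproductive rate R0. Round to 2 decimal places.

lx·mx by age: 0, 0, 0.2994, 0.3592, 0.3588, 0.664, 0.2824, 0.5687, 0.028
R0 = Σ lx·mx = 2.5605 → 2.56

2.56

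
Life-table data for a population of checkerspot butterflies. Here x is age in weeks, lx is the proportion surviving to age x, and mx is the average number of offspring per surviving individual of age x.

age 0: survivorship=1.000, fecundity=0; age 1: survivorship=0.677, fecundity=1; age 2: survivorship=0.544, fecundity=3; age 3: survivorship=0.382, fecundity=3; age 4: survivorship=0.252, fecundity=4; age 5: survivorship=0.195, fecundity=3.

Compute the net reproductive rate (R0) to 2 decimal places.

lx·mx by age: 0, 0.677, 1.632, 1.146, 1.008, 0.585
R0 = Σ lx·mx = 5.048 → 5.05

5.05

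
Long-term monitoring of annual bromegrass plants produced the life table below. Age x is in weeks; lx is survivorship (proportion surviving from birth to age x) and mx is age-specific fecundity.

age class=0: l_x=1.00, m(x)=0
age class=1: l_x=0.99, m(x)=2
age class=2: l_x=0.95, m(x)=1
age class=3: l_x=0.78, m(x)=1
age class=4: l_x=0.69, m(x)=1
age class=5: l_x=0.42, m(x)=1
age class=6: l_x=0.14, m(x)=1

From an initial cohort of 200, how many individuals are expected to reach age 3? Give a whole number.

Expected survivors = N0 · l_3 = 200 × 0.78 = 156 → 156

156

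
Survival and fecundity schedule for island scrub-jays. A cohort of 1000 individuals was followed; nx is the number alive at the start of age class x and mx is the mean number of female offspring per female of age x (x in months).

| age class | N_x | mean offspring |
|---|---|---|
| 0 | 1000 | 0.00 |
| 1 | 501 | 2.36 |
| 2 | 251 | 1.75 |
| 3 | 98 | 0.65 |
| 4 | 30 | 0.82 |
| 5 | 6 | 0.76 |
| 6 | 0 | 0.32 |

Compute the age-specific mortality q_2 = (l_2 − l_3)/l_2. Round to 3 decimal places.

0.610

lx = nx/n0 = nx/1000: 1, 0.501, 0.251, 0.098, 0.03, 0.006, 0
q_2 = (l_2 − l_3) / l_2 = (0.251 − 0.098) / 0.251
     = 0.153 / 0.251 = 0.609562… → 0.610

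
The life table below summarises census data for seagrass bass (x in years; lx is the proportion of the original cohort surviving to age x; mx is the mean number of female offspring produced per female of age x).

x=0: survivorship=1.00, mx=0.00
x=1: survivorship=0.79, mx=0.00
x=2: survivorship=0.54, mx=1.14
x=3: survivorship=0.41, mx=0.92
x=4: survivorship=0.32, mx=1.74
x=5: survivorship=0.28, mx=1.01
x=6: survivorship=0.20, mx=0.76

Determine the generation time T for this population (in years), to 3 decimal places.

3.485

lx·mx: 0, 0, 0.6156, 0.3772, 0.5568, 0.2828, 0.152 → R0 = 1.9844
x·lx·mx: 0, 0, 1.2312, 1.1316, 2.2272, 1.414, 0.912 → Σ = 6.916
T = 6.916 / 1.9844 = 3.485184… → 3.485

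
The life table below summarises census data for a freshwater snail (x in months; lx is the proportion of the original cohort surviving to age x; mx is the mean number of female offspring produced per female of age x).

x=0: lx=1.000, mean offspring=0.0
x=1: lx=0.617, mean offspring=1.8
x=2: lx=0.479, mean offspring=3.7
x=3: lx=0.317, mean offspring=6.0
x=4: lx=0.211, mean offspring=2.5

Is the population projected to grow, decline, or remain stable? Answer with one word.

growing

R0 = Σ lx·mx = 0 + 1.1106 + 1.7723 + 1.902 + 0.5275 = 5.3124
R0 > 1, so the population is growing.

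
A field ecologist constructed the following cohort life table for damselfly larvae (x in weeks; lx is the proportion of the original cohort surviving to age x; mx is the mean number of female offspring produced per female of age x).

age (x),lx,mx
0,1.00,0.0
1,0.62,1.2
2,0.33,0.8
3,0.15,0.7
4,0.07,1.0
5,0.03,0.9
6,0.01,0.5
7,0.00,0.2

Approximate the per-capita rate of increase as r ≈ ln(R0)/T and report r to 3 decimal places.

0.116

R0 = Σ lx·mx = 0 + 0.744 + 0.264 + 0.105 + 0.07 + 0.027 + 0.005 + 0 = 1.215
Σ x·lx·mx = 2.032; T = 2.032/1.215 = 1.67243…
r ≈ ln(R0)/T = ln(1.215)/1.67243… = 0.11644… → 0.116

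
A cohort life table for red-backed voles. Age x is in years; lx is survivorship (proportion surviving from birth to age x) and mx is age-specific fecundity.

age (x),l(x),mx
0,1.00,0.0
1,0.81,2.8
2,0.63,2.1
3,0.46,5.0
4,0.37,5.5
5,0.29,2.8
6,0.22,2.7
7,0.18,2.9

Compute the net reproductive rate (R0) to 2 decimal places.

lx·mx by age: 0, 2.268, 1.323, 2.3, 2.035, 0.812, 0.594, 0.522
R0 = Σ lx·mx = 9.854 → 9.85

9.85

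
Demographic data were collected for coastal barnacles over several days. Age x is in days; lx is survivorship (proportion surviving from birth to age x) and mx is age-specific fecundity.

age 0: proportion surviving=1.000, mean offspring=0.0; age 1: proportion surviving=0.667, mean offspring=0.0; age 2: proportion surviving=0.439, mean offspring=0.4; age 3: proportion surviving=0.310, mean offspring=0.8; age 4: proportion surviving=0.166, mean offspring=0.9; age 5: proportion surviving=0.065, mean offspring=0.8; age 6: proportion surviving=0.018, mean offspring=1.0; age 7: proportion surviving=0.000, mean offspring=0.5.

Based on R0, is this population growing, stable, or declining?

declining

R0 = Σ lx·mx = 0 + 0 + 0.1756 + 0.248 + 0.1494 + 0.052 + 0.018 + 0 = 0.643
R0 < 1, so the population is declining.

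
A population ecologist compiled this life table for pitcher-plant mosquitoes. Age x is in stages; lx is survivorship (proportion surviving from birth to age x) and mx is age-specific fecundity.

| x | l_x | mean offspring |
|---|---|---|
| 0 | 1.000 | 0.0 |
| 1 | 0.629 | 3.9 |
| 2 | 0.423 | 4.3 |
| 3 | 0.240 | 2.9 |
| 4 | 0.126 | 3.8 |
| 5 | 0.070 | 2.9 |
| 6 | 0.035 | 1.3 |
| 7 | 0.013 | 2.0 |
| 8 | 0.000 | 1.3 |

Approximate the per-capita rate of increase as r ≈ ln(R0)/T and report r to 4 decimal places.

R0 = Σ lx·mx = 0 + 2.4531 + 1.8189 + 0.696 + 0.4788 + 0.203 + 0.0455 + 0.026 + 0 = 5.7213
Σ x·lx·mx = 11.5641; T = 11.5641/5.7213 = 2.02124…
r ≈ ln(R0)/T = ln(5.7213)/2.02124… = 0.862935… → 0.8629

0.8629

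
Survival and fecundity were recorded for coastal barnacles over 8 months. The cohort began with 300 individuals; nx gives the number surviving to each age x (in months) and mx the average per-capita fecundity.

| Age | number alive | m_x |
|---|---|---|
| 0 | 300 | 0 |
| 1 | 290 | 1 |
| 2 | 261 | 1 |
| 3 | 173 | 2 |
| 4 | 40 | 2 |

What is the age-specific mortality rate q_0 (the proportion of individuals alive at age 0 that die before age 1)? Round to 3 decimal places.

0.033

lx = nx/n0 = nx/300: 1, 0.96667…, 0.87, 0.57667…, 0.13333…
q_0 = (l_0 − l_1) / l_0 = (1 − 0.966667…) / 1
     = 0.033333… / 1 = 0.033333… → 0.033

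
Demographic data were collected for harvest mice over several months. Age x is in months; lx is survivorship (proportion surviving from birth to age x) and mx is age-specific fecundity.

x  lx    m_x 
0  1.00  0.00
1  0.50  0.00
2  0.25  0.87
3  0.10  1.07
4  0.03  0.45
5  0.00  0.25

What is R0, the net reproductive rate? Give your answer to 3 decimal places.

lx·mx by age: 0, 0, 0.2175, 0.107, 0.0135, 0
R0 = Σ lx·mx = 0.338 → 0.338

0.338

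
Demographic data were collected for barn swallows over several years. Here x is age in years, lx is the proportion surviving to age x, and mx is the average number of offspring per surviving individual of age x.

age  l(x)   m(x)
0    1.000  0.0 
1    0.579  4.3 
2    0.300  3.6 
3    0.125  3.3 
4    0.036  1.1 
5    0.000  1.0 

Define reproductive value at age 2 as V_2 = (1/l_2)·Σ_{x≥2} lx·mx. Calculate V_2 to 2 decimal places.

lx·mx for x ≥ 2: 1.08, 0.4125, 0.0396, 0 → sum = 1.5321
V_2 = 1.5321 / l_2 = 1.5321 / 0.3 = 5.107 → 5.11

5.11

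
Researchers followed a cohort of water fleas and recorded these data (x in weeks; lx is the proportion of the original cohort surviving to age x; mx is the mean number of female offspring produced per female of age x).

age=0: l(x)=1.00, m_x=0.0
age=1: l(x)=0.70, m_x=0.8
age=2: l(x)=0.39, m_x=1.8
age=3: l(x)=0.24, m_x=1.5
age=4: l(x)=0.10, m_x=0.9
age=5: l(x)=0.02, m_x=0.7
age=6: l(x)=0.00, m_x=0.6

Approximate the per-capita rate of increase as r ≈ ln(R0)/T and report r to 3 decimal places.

0.271

R0 = Σ lx·mx = 0 + 0.56 + 0.702 + 0.36 + 0.09 + 0.014 + 0 = 1.726
Σ x·lx·mx = 3.474; T = 3.474/1.726 = 2.01275…
r ≈ ln(R0)/T = ln(1.726)/2.01275… = 0.27118… → 0.271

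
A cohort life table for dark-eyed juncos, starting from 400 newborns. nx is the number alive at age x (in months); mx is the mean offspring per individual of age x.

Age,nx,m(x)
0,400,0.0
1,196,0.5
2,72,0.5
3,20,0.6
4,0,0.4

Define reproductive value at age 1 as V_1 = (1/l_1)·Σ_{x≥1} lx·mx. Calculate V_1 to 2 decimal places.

lx = nx/n0 = nx/400: 1, 0.49, 0.18, 0.05, 0
lx·mx for x ≥ 1: 0.245, 0.09, 0.03, 0 → sum = 0.365
V_1 = 0.365 / l_1 = 0.365 / 0.49 = 0.744898… → 0.74

0.74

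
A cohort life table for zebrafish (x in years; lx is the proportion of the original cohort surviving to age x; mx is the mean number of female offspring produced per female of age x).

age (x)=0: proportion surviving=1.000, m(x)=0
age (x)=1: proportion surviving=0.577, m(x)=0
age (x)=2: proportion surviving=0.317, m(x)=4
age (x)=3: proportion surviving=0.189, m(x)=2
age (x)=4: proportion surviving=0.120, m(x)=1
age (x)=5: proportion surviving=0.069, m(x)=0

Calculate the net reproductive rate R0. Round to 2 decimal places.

1.77

lx·mx by age: 0, 0, 1.268, 0.378, 0.12, 0
R0 = Σ lx·mx = 1.766 → 1.77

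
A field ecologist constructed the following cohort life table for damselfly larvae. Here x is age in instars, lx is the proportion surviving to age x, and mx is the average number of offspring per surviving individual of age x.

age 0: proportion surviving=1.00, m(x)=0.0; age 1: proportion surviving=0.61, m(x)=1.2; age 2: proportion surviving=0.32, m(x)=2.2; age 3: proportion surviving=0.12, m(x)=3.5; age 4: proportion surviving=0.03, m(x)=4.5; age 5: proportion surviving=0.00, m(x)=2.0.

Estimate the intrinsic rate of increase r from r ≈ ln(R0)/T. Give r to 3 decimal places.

R0 = Σ lx·mx = 0 + 0.732 + 0.704 + 0.42 + 0.135 + 0 = 1.991
Σ x·lx·mx = 3.94; T = 3.94/1.991 = 1.97891…
r ≈ ln(R0)/T = ln(1.991)/1.97891… = 0.34799… → 0.348

0.348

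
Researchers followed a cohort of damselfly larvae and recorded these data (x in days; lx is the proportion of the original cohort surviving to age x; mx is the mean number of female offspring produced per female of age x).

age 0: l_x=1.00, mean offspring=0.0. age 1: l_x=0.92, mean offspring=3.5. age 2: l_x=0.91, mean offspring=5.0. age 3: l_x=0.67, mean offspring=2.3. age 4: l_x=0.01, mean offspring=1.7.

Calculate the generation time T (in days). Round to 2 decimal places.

1.82

lx·mx: 0, 3.22, 4.55, 1.541, 0.017 → R0 = 9.328
x·lx·mx: 0, 3.22, 9.1, 4.623, 0.068 → Σ = 17.011
T = 17.011 / 9.328 = 1.823649… → 1.82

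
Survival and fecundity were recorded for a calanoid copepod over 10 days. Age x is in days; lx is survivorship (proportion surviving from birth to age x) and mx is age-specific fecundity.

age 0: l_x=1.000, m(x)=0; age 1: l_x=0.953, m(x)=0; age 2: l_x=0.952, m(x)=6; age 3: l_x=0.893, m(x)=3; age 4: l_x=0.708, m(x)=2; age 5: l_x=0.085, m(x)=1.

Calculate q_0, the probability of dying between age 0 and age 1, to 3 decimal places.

0.047

q_0 = (l_0 − l_1) / l_0 = (1 − 0.953) / 1
     = 0.047 / 1 = 0.047 → 0.047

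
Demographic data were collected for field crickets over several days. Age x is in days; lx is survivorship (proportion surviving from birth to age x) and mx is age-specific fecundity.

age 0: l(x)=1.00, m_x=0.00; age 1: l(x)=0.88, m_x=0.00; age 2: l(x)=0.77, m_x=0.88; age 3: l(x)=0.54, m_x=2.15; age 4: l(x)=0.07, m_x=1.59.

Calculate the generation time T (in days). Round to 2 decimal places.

lx·mx: 0, 0, 0.6776, 1.161, 0.1113 → R0 = 1.9499
x·lx·mx: 0, 0, 1.3552, 3.483, 0.4452 → Σ = 5.2834
T = 5.2834 / 1.9499 = 2.709575… → 2.71

2.71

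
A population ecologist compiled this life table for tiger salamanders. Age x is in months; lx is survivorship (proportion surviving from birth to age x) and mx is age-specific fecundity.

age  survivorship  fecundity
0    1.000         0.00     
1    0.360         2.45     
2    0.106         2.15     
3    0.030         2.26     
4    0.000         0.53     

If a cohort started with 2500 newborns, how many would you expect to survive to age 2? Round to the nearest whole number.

Expected survivors = N0 · l_2 = 2500 × 0.106 = 265 → 265

265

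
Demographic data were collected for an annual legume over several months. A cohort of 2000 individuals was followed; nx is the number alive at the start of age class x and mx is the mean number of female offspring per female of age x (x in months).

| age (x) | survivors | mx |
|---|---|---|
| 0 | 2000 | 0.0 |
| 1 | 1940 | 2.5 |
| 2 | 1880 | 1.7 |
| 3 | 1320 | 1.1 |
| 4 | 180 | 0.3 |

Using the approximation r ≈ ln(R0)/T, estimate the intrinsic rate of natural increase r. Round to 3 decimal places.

lx = nx/n0 = nx/2000: 1, 0.97, 0.94, 0.66, 0.09
R0 = Σ lx·mx = 0 + 2.425 + 1.598 + 0.726 + 0.027 = 4.776
Σ x·lx·mx = 7.907; T = 7.907/4.776 = 1.65557…
r ≈ ln(R0)/T = ln(4.776)/1.65557… = 0.94445… → 0.944

0.944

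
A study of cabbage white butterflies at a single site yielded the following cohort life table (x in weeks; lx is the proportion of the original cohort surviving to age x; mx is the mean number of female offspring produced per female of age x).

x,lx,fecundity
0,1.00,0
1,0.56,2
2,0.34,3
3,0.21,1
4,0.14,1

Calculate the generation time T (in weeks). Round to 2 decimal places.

lx·mx: 0, 1.12, 1.02, 0.21, 0.14 → R0 = 2.49
x·lx·mx: 0, 1.12, 2.04, 0.63, 0.56 → Σ = 4.35
T = 4.35 / 2.49 = 1.746988… → 1.75

1.75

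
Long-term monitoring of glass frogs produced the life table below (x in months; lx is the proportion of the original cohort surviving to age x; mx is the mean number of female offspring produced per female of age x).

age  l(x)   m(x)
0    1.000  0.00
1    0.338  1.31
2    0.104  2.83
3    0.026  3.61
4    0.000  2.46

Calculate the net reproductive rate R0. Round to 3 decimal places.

0.831

lx·mx by age: 0, 0.44278, 0.29432, 0.09386, 0
R0 = Σ lx·mx = 0.83096 → 0.831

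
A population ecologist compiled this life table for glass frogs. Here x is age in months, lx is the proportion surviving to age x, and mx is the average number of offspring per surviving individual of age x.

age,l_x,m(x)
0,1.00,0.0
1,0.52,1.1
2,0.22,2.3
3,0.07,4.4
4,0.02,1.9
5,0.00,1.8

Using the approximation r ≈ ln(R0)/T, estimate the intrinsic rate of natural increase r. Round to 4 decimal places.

R0 = Σ lx·mx = 0 + 0.572 + 0.506 + 0.308 + 0.038 + 0 = 1.424
Σ x·lx·mx = 2.66; T = 2.66/1.424 = 1.86798…
r ≈ ln(R0)/T = ln(1.424)/1.86798… = 0.189226… → 0.1892

0.1892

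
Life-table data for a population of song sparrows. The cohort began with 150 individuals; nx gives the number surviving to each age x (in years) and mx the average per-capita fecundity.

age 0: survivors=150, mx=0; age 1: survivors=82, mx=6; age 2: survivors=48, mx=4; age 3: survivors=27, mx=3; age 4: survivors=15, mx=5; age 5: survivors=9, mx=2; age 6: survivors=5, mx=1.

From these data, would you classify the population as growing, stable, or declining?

lx = nx/n0 = nx/150: 1, 0.54667…, 0.32, 0.18, 0.1, 0.06, 0.03333…
R0 = Σ lx·mx = 0 + 3.28… + 1.28 + 0.54 + 0.5 + 0.12 + 0.033333… = 5.753333…
R0 > 1, so the population is growing.

growing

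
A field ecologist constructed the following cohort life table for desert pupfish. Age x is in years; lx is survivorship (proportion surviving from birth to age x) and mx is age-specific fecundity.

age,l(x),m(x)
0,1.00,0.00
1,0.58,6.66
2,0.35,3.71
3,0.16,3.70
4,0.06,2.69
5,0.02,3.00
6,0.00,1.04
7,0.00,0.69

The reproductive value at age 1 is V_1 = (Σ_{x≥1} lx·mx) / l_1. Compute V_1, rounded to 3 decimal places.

10.301

lx·mx for x ≥ 1: 3.8628, 1.2985, 0.592, 0.1614, 0.06, 0, 0 → sum = 5.9747
V_1 = 5.9747 / l_1 = 5.9747 / 0.58 = 10.301207… → 10.301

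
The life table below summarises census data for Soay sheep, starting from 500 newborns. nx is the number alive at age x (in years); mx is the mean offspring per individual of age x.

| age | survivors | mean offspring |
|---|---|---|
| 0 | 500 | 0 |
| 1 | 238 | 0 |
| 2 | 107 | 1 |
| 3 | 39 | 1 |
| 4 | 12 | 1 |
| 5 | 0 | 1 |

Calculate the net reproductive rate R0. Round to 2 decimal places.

lx = nx/n0 = nx/500: 1, 0.476, 0.214, 0.078, 0.024, 0
lx·mx by age: 0, 0, 0.214, 0.078, 0.024, 0
R0 = Σ lx·mx = 0.316 → 0.32

0.32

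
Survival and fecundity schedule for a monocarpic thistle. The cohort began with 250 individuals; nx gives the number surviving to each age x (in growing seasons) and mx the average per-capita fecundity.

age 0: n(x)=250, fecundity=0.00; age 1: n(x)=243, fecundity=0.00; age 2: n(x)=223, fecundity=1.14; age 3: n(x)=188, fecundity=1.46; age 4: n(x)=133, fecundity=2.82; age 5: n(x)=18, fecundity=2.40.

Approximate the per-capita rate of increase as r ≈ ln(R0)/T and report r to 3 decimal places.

lx = nx/n0 = nx/250: 1, 0.972, 0.892, 0.752, 0.532, 0.072
R0 = Σ lx·mx = 0 + 0 + 1.01688 + 1.09792 + 1.50024 + 0.1728 = 3.78784
Σ x·lx·mx = 12.19248; T = 12.19248/3.78784 = 3.21885…
r ≈ ln(R0)/T = ln(3.78784)/3.21885… = 0.41375… → 0.414

0.414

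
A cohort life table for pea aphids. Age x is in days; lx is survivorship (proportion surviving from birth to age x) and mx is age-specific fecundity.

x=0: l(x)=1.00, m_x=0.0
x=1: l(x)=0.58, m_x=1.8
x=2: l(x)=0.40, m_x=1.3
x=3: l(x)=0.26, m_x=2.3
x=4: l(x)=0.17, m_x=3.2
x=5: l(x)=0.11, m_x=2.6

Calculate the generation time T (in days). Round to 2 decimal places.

2.50

lx·mx: 0, 1.044, 0.52, 0.598, 0.544, 0.286 → R0 = 2.992
x·lx·mx: 0, 1.044, 1.04, 1.794, 2.176, 1.43 → Σ = 7.484
T = 7.484 / 2.992 = 2.501337… → 2.50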